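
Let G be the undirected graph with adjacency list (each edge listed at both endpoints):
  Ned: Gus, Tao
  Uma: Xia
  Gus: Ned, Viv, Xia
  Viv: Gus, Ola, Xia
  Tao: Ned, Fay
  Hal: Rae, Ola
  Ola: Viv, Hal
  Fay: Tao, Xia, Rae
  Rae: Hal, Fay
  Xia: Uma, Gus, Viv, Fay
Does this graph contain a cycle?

Yes

|V| = 10, |E| = 12, number of components = 1.
One cycle is Gus-Xia-Fay-Rae-Hal-Ola-Viv-Gus.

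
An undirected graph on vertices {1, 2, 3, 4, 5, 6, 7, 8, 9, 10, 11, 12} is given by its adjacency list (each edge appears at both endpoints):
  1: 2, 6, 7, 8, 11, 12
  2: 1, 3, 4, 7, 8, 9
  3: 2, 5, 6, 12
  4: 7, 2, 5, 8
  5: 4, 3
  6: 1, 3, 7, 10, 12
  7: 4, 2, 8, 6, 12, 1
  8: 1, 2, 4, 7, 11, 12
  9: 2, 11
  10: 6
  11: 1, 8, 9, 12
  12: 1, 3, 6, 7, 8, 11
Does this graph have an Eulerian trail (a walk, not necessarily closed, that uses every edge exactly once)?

Yes

Degrees: 1:6, 2:6, 3:4, 4:4, 5:2, 6:5, 7:6, 8:6, 9:2, 10:1, 11:4, 12:6
Odd-degree vertices: 6, 10 (2 total).
With 2 odd-degree vertices and all edges in one connected piece, an Eulerian trail exists (from 6 to 10).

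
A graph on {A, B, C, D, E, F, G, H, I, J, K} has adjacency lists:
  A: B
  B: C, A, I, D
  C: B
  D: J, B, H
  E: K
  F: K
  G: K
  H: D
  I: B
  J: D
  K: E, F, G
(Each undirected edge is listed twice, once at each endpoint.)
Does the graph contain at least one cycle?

The graph has 11 vertices, 9 edges, and 2 connected components.
Since 9 = 11 - 2, the graph is a forest and contains no cycle.

No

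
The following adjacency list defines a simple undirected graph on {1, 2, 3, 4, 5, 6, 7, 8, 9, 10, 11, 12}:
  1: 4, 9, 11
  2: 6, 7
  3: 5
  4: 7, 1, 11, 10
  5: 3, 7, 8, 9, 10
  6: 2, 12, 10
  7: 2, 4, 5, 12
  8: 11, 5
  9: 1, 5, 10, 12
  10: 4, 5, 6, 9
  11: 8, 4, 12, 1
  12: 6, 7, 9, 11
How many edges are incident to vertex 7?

Neighbors of 7: 2, 4, 5, 12.

4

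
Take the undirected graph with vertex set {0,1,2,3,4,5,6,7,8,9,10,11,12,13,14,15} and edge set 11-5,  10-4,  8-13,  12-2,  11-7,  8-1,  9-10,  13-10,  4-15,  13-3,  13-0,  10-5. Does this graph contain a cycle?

The graph has 16 vertices, 12 edges, and 4 connected components.
Since 12 = 16 - 4, the graph is a forest and contains no cycle.

No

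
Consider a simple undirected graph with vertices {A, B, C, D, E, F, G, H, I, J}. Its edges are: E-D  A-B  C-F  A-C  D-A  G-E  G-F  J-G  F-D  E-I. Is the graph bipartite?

Color {B, C, D, G, H, I} black and {A, E, F, J} white. No edge joins two same-colored vertices, so the graph is bipartite.

Yes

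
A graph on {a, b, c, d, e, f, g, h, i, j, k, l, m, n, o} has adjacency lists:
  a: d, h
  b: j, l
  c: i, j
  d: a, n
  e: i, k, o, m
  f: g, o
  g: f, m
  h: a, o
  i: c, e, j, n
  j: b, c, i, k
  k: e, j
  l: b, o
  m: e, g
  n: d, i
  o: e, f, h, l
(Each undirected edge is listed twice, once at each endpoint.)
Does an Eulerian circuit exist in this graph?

Degrees: a:2, b:2, c:2, d:2, e:4, f:2, g:2, h:2, i:4, j:4, k:2, l:2, m:2, n:2, o:4
All degrees are even and the non-isolated vertices are connected — an Eulerian circuit exists.

Yes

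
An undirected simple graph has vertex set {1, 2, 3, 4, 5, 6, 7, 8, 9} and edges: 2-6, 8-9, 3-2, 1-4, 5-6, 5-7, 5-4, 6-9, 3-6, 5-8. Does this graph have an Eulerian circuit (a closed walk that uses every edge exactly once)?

Degrees: 1:1, 2:2, 3:2, 4:2, 5:4, 6:4, 7:1, 8:2, 9:2
1, 7 have odd degree; an Eulerian circuit needs every degree to be even, so none exists.

No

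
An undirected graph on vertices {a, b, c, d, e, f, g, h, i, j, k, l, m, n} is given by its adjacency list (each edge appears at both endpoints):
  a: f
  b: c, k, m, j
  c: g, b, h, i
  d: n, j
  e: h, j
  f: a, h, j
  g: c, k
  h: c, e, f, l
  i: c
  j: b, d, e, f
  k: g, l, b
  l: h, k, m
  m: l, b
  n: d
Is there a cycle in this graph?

Yes

The graph has 14 vertices, 18 edges, and 1 connected component.
Since 18 > 14 - 1, a cycle must exist; for instance b-c-g-k-b.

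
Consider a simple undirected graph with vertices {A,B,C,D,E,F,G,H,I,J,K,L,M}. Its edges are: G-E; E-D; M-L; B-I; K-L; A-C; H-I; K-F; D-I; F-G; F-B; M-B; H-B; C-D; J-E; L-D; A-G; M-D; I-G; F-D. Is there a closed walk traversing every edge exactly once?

Degrees: A:2, B:4, C:2, D:6, E:3, F:4, G:4, H:2, I:4, J:1, K:2, L:3, M:3
E, J, L, M have odd degree; an Eulerian circuit needs every degree to be even, so none exists.

No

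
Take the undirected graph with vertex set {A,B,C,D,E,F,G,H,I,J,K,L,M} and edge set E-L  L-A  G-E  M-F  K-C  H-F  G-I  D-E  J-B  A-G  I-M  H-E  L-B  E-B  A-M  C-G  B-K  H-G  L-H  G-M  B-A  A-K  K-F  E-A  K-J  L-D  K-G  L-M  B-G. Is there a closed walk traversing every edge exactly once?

Degrees: A:6, B:6, C:2, D:2, E:6, F:3, G:8, H:4, I:2, J:2, K:6, L:6, M:5
F, M have odd degree; an Eulerian circuit needs every degree to be even, so none exists.

No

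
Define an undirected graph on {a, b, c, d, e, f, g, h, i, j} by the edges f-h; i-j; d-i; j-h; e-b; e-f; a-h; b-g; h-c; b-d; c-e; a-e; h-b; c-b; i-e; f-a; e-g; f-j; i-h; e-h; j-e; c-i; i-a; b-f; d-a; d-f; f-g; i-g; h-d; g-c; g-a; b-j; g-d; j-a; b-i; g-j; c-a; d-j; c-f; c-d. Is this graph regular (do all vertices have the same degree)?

Yes

Degrees: a:8, b:8, c:8, d:8, e:8, f:8, g:8, h:8, i:8, j:8
Every vertex has degree 8, so the graph is 8-regular.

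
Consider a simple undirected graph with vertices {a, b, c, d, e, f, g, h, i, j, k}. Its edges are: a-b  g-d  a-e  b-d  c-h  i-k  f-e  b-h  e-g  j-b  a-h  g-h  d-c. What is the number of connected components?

2

Component: {i, k}
Component: {a, b, c, d, e, f, g, h, j}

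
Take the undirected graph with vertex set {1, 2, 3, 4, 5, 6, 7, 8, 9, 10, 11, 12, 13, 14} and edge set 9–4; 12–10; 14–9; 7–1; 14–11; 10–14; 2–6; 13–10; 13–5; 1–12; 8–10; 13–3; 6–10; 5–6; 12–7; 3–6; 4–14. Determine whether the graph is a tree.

No

|V| = 14, |E| = 17.
Connected but with 17 > 13 edges, so it has a cycle and is not a tree.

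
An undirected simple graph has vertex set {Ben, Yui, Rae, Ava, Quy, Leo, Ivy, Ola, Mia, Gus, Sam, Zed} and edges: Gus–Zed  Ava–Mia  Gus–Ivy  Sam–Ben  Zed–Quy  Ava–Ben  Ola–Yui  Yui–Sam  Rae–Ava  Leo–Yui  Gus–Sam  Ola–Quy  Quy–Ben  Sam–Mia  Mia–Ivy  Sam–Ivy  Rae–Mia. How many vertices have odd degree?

Degrees: Ben:3, Yui:3, Rae:2, Ava:3, Quy:3, Leo:1, Ivy:3, Ola:2, Mia:4, Gus:3, Sam:5, Zed:2
Odd-degree vertices: Ben, Yui, Ava, Quy, Leo, Ivy, Gus, Sam.

8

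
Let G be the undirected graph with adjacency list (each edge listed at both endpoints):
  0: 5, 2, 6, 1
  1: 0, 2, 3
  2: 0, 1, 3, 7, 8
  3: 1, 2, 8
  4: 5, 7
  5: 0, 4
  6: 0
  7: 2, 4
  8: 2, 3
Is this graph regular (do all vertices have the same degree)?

Degrees: 0:4, 1:3, 2:5, 3:3, 4:2, 5:2, 6:1, 7:2, 8:2
Degrees are not all equal (e.g. deg(6)=1 but deg(2)=5); not regular.

No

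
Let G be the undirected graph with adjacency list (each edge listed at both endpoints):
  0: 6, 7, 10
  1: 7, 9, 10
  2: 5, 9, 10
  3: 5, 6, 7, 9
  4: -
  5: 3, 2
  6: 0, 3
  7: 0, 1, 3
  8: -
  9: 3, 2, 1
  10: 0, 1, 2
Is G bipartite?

Yes

Partition the vertices as {4, 5, 6, 7, 8, 9, 10} vs {0, 1, 2, 3}. Each listed edge has one endpoint in each part, so the graph is bipartite.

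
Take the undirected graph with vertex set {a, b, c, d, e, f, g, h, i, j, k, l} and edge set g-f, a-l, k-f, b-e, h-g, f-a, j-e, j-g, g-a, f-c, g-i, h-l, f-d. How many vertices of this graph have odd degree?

Degrees: a:3, b:1, c:1, d:1, e:2, f:5, g:5, h:2, i:1, j:2, k:1, l:2
Odd-degree vertices: a, b, c, d, f, g, i, k.

8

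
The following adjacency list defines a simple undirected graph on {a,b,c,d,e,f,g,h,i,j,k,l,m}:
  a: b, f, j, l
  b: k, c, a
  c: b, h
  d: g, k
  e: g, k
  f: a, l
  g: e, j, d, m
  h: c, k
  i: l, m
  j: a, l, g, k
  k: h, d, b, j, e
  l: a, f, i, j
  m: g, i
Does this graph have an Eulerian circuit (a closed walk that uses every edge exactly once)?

Degrees: a:4, b:3, c:2, d:2, e:2, f:2, g:4, h:2, i:2, j:4, k:5, l:4, m:2
b, k have odd degree; an Eulerian circuit needs every degree to be even, so none exists.

No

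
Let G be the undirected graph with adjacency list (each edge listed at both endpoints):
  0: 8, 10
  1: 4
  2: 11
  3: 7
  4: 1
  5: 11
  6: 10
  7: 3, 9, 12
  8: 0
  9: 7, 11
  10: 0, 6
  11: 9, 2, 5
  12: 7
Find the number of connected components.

3

Component: {1, 4}
Component: {0, 6, 8, 10}
Component: {2, 3, 5, 7, 9, 11, 12}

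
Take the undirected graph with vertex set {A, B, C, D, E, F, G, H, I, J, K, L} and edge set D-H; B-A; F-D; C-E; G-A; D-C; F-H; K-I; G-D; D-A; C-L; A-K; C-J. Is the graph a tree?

No

The graph has 12 vertices and 13 edges.
A tree on 12 vertices has exactly 11 edges; this graph has 13, so it contains a cycle and is not a tree.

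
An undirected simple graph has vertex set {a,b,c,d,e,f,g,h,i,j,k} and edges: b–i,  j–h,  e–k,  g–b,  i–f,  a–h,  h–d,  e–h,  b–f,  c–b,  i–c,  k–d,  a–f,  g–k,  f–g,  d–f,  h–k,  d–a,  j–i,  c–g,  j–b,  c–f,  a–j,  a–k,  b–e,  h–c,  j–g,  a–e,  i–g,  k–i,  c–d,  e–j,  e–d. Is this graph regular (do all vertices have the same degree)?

Degrees: a:6, b:6, c:6, d:6, e:6, f:6, g:6, h:6, i:6, j:6, k:6
All degrees equal 6; the graph is regular.

Yes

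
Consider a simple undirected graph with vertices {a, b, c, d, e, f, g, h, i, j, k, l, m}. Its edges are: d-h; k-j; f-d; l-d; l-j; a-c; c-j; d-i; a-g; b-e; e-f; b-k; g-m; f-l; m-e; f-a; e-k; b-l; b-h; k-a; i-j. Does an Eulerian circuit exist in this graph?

Yes

Degrees: a:4, b:4, c:2, d:4, e:4, f:4, g:2, h:2, i:2, j:4, k:4, l:4, m:2
All degrees are even and the non-isolated vertices are connected — an Eulerian circuit exists.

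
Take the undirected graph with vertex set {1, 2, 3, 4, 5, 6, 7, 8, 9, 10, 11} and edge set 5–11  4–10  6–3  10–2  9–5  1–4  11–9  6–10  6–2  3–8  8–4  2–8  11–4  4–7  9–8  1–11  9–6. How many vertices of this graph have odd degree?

4

Degrees: 1:2, 2:3, 3:2, 4:5, 5:2, 6:4, 7:1, 8:4, 9:4, 10:3, 11:4
Odd-degree vertices: 2, 4, 7, 10.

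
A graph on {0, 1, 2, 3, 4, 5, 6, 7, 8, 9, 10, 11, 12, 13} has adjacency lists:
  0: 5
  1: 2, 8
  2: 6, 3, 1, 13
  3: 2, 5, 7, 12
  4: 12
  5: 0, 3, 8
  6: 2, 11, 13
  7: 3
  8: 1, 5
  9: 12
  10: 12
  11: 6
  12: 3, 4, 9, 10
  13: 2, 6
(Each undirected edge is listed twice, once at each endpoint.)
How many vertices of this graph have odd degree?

Degrees: 0:1, 1:2, 2:4, 3:4, 4:1, 5:3, 6:3, 7:1, 8:2, 9:1, 10:1, 11:1, 12:4, 13:2
Odd-degree vertices: 0, 4, 5, 6, 7, 9, 10, 11.

8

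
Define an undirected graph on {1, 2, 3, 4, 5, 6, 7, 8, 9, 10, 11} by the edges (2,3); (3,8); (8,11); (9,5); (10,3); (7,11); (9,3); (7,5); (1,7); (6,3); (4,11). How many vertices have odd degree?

Degrees: 1:1, 2:1, 3:5, 4:1, 5:2, 6:1, 7:3, 8:2, 9:2, 10:1, 11:3
Odd-degree vertices: 1, 2, 3, 4, 6, 7, 10, 11.

8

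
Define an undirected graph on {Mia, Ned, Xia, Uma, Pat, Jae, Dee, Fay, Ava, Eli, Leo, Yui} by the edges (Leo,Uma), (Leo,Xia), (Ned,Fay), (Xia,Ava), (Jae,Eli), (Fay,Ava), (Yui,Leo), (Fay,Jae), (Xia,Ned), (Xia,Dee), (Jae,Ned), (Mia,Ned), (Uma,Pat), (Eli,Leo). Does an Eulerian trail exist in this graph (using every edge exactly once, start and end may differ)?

No

Degrees: Mia:1, Ned:4, Xia:4, Uma:2, Pat:1, Jae:3, Dee:1, Fay:3, Ava:2, Eli:2, Leo:4, Yui:1
Odd-degree vertices: Mia, Pat, Jae, Dee, Fay, Yui (6 total).
With 6 odd-degree vertices (more than two), no single trail can use every edge.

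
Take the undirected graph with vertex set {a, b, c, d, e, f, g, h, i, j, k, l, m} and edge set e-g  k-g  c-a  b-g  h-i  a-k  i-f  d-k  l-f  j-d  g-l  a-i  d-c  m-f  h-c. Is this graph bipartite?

Partition the vertices as {b, c, e, i, j, k, l, m} vs {a, d, f, g, h}. Each listed edge has one endpoint in each part, so the graph is bipartite.

Yes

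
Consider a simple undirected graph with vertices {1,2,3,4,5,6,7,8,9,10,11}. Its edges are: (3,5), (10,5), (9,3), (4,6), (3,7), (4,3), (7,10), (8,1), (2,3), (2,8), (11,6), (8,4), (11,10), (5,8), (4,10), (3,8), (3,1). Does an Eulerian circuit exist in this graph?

No

Degrees: 1:2, 2:2, 3:7, 4:4, 5:3, 6:2, 7:2, 8:5, 9:1, 10:4, 11:2
Vertices with odd degree: 3, 5, 8, 9. An Eulerian circuit requires all degrees even.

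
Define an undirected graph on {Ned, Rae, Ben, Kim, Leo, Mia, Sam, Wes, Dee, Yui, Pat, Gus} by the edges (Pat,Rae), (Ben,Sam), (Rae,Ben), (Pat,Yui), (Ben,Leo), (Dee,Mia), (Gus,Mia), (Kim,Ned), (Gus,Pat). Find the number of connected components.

Component: {Wes}
Component: {Ned, Kim}
Component: {Rae, Ben, Leo, Mia, Sam, Dee, Yui, Pat, Gus}

3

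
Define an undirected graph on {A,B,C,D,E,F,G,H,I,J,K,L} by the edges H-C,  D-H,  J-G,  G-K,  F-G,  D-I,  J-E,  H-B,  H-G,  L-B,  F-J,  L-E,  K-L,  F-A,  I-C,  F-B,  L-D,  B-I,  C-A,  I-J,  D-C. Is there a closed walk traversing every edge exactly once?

Yes

Degrees: A:2, B:4, C:4, D:4, E:2, F:4, G:4, H:4, I:4, J:4, K:2, L:4
Every vertex has even degree and the edges form a single connected piece, so an Eulerian circuit exists.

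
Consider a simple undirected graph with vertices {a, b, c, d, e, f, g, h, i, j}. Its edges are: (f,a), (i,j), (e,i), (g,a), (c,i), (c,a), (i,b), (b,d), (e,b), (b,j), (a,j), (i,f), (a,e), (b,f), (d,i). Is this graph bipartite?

The cycle b-i-j-b has length 3, which is odd, so the graph is not bipartite.

No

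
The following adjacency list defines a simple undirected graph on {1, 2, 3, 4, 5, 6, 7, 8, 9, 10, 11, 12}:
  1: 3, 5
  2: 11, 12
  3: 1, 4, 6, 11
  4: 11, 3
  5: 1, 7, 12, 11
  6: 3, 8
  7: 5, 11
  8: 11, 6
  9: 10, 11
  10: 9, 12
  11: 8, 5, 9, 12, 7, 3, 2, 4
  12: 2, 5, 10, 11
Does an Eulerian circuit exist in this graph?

Degrees: 1:2, 2:2, 3:4, 4:2, 5:4, 6:2, 7:2, 8:2, 9:2, 10:2, 11:8, 12:4
Every vertex has even degree and the edges form a single connected piece, so an Eulerian circuit exists.

Yes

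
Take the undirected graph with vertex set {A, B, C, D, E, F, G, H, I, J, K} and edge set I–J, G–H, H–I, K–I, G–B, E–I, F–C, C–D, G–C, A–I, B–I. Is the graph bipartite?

Color {D, F, G, I} black and {A, B, C, E, H, J, K} white. No edge joins two same-colored vertices, so the graph is bipartite.

Yes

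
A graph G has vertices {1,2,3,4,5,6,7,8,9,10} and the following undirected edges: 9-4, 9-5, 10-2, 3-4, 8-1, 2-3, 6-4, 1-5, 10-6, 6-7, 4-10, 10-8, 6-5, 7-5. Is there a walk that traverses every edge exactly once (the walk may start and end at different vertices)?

Degrees: 1:2, 2:2, 3:2, 4:4, 5:4, 6:4, 7:2, 8:2, 9:2, 10:4
Odd-degree vertices: none (0 total).
The non-isolated vertices are connected and exactly 0 have odd degree, so an Eulerian trail exists.

Yes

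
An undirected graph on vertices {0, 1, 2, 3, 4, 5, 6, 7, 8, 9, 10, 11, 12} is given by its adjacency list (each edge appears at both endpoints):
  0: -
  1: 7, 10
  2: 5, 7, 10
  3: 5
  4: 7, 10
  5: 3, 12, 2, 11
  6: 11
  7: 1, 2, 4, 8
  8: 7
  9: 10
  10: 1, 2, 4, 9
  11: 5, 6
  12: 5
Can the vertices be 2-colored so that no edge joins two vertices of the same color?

Partition the vertices as {0, 5, 6, 7, 10} vs {1, 2, 3, 4, 8, 9, 11, 12}. Each listed edge has one endpoint in each part, so the graph is bipartite.

Yes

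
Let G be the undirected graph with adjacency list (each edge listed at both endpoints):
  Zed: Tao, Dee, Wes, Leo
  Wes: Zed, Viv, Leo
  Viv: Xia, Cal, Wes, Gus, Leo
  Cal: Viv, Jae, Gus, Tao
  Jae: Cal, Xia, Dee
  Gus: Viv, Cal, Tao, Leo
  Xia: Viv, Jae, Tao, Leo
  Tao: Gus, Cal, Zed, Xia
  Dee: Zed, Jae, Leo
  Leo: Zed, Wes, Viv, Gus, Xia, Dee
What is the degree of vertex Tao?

Neighbors of Tao: Zed, Cal, Gus, Xia.

4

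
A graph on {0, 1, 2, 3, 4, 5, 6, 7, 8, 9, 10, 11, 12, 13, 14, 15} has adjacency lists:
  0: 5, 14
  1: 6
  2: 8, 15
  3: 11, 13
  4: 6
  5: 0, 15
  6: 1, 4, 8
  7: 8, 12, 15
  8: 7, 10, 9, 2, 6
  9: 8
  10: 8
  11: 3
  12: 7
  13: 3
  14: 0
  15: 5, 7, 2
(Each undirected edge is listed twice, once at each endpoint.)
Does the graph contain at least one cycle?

The graph has 16 vertices, 15 edges, and 2 connected components.
One cycle is 15-7-8-2-15.

Yes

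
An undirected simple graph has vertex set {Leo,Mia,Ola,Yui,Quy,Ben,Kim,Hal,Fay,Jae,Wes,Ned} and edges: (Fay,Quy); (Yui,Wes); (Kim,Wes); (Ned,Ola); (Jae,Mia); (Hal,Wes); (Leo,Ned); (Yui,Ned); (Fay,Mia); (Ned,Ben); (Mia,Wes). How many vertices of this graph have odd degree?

Degrees: Leo:1, Mia:3, Ola:1, Yui:2, Quy:1, Ben:1, Kim:1, Hal:1, Fay:2, Jae:1, Wes:4, Ned:4
Odd-degree vertices: Leo, Mia, Ola, Quy, Ben, Kim, Hal, Jae.

8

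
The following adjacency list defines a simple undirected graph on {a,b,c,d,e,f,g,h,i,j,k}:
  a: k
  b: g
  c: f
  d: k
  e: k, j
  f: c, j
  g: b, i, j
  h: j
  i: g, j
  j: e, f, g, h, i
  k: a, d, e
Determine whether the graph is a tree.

The graph has 11 vertices and 11 edges.
A tree on 11 vertices has exactly 10 edges; this graph has 11, so it contains a cycle and is not a tree.

No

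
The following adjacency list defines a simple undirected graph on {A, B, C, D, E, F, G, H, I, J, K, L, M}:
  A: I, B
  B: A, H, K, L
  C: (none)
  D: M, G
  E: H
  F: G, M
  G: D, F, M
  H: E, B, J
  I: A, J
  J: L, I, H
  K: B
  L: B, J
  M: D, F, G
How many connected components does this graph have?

3

Component: {C}
Component: {D, F, G, M}
Component: {A, B, E, H, I, J, K, L}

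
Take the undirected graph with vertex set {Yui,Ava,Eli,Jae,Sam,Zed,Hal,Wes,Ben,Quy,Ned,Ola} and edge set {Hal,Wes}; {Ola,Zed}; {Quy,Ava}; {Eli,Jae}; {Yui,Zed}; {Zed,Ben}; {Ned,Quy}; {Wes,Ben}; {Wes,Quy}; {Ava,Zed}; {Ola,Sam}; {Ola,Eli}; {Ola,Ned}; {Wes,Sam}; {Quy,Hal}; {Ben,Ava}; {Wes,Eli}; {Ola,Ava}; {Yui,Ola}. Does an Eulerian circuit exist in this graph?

No

Degrees: Yui:2, Ava:4, Eli:3, Jae:1, Sam:2, Zed:4, Hal:2, Wes:5, Ben:3, Quy:4, Ned:2, Ola:6
Eli, Jae, Wes, Ben have odd degree; an Eulerian circuit needs every degree to be even, so none exists.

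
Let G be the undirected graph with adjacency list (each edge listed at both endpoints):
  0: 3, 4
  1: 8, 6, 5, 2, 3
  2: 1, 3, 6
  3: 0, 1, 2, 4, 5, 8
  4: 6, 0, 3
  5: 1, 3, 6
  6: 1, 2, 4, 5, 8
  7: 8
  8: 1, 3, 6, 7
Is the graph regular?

No

Degrees: 0:2, 1:5, 2:3, 3:6, 4:3, 5:3, 6:5, 7:1, 8:4
Vertex 7 has degree 1 while 3 has degree 6, so the graph is not regular.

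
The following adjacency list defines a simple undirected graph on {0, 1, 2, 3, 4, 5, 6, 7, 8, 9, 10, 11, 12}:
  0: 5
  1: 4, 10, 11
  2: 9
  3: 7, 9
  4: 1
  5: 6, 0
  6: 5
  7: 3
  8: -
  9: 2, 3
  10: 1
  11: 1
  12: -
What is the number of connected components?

5

Component: {8}
Component: {12}
Component: {0, 5, 6}
Component: {1, 4, 10, 11}
Component: {2, 3, 7, 9}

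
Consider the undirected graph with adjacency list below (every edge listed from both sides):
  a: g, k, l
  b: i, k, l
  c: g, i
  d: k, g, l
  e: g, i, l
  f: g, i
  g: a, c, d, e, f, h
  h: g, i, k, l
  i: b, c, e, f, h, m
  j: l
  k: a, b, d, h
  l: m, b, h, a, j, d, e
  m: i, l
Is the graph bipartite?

Partition the vertices as {g, i, k, l} vs {a, b, c, d, e, f, h, j, m}. Each listed edge has one endpoint in each part, so the graph is bipartite.

Yes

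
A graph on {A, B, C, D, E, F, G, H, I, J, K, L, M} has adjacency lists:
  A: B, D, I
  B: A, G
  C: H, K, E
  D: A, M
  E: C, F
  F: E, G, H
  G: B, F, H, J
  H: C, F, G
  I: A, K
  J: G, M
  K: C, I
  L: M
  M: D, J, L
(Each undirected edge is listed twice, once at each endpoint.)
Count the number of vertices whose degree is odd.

Degrees: A:3, B:2, C:3, D:2, E:2, F:3, G:4, H:3, I:2, J:2, K:2, L:1, M:3
Odd-degree vertices: A, C, F, H, L, M.

6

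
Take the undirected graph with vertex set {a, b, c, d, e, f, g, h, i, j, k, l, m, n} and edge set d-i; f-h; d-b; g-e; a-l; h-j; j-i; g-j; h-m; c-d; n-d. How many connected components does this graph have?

Component: {k}
Component: {a, l}
Component: {b, c, d, e, f, g, h, i, j, m, n}

3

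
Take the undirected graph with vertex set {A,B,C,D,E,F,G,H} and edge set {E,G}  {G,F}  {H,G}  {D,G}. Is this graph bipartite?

Color {A, B, C, G} black and {D, E, F, H} white. No edge joins two same-colored vertices, so the graph is bipartite.

Yes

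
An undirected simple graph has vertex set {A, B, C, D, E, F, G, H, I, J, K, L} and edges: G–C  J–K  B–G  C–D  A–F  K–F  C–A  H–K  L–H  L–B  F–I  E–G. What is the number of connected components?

1

Component: {A, B, C, D, E, F, G, H, I, J, K, L}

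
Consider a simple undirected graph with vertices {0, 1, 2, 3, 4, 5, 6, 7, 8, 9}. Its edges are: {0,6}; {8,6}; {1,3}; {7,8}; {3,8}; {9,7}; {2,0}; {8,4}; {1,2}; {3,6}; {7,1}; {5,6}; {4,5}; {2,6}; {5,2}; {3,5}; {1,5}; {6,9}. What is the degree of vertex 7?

3

Neighbors of 7: 1, 8, 9.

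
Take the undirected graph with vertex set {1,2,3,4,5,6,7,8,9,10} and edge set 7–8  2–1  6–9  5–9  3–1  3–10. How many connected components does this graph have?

4

Component: {4}
Component: {7, 8}
Component: {5, 6, 9}
Component: {1, 2, 3, 10}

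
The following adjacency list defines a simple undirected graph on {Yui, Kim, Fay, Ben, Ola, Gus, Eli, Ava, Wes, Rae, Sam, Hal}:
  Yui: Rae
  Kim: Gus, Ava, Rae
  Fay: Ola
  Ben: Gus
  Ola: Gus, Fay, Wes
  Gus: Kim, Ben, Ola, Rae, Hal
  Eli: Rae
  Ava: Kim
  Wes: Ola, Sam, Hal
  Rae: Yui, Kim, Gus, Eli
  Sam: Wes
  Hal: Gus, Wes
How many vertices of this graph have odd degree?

10

Degrees: Yui:1, Kim:3, Fay:1, Ben:1, Ola:3, Gus:5, Eli:1, Ava:1, Wes:3, Rae:4, Sam:1, Hal:2
Odd-degree vertices: Yui, Kim, Fay, Ben, Ola, Gus, Eli, Ava, Wes, Sam.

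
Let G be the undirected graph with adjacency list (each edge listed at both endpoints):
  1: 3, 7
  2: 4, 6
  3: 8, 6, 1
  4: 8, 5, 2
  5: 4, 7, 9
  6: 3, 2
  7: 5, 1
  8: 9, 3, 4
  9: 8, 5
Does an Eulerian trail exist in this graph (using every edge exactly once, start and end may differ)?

No

Degrees: 1:2, 2:2, 3:3, 4:3, 5:3, 6:2, 7:2, 8:3, 9:2
Odd-degree vertices: 3, 4, 5, 8 (4 total).
An Eulerian trail requires 0 or 2 odd-degree vertices; here there are 4.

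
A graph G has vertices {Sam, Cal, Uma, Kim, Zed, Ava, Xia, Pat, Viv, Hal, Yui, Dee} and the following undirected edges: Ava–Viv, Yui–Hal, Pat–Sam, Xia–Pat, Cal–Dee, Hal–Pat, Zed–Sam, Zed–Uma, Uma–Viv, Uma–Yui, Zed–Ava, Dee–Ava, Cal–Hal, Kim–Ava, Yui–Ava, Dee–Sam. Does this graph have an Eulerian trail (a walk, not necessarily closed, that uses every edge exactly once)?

Degrees: Sam:3, Cal:2, Uma:3, Kim:1, Zed:3, Ava:5, Xia:1, Pat:3, Viv:2, Hal:3, Yui:3, Dee:3
Odd-degree vertices: Sam, Uma, Kim, Zed, Ava, Xia, Pat, Hal, Yui, Dee (10 total).
With 10 odd-degree vertices (more than two), no single trail can use every edge.

No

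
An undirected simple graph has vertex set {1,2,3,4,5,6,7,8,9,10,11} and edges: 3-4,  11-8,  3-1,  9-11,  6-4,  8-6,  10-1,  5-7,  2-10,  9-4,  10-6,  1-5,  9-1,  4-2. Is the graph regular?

Degrees: 1:4, 2:2, 3:2, 4:4, 5:2, 6:3, 7:1, 8:2, 9:3, 10:3, 11:2
Vertex 7 has degree 1 while 1 has degree 4, so the graph is not regular.

No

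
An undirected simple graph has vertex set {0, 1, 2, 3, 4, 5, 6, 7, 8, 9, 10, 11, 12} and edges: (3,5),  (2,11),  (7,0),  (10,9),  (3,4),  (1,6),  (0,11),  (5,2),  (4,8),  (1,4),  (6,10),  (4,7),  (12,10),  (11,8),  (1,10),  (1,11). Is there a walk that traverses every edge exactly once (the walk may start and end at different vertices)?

Yes

Degrees: 0:2, 1:4, 2:2, 3:2, 4:4, 5:2, 6:2, 7:2, 8:2, 9:1, 10:4, 11:4, 12:1
Odd-degree vertices: 9, 12 (2 total).
With 2 odd-degree vertices and all edges in one connected piece, an Eulerian trail exists (from 9 to 12).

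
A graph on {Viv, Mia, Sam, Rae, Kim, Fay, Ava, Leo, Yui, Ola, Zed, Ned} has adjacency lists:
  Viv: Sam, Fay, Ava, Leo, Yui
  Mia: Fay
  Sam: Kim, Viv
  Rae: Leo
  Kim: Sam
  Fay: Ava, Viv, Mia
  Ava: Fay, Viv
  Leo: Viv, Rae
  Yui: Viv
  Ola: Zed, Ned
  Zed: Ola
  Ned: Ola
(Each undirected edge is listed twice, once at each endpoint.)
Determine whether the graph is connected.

No

Component: {Ola, Zed, Ned}
Component: {Viv, Mia, Sam, Rae, Kim, Fay, Ava, Leo, Yui}
There are 2 separate components, so the graph is not connected.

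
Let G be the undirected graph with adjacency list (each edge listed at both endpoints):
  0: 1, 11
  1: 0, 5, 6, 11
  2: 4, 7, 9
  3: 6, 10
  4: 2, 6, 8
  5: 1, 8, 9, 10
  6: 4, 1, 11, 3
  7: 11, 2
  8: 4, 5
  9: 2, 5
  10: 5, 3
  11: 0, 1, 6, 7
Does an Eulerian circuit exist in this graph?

No

Degrees: 0:2, 1:4, 2:3, 3:2, 4:3, 5:4, 6:4, 7:2, 8:2, 9:2, 10:2, 11:4
2, 4 have odd degree; an Eulerian circuit needs every degree to be even, so none exists.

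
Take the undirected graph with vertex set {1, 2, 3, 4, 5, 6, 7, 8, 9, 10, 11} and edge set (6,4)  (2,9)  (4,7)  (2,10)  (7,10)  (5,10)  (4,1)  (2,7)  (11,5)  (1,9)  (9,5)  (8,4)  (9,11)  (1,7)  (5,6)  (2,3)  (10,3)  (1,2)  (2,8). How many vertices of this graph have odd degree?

Degrees: 1:4, 2:6, 3:2, 4:4, 5:4, 6:2, 7:4, 8:2, 9:4, 10:4, 11:2
Odd-degree vertices: none.

0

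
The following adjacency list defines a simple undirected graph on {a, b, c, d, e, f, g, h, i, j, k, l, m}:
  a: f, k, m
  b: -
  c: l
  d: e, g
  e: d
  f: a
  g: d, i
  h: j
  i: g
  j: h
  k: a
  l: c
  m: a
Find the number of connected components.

5

Component: {b}
Component: {c, l}
Component: {h, j}
Component: {a, f, k, m}
Component: {d, e, g, i}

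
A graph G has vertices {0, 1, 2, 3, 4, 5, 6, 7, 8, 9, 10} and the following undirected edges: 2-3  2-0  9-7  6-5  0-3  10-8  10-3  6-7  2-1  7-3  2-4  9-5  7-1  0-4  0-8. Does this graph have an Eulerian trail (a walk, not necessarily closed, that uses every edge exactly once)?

Degrees: 0:4, 1:2, 2:4, 3:4, 4:2, 5:2, 6:2, 7:4, 8:2, 9:2, 10:2
Odd-degree vertices: none (0 total).
With 0 odd-degree vertices and all edges in one connected piece, an Eulerian trail exists.

Yes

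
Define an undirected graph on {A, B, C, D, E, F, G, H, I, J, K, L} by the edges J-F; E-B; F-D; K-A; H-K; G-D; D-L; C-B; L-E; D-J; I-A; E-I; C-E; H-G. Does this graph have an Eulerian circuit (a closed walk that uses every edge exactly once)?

Degrees: A:2, B:2, C:2, D:4, E:4, F:2, G:2, H:2, I:2, J:2, K:2, L:2
Every vertex has even degree and the edges form a single connected piece, so an Eulerian circuit exists.

Yes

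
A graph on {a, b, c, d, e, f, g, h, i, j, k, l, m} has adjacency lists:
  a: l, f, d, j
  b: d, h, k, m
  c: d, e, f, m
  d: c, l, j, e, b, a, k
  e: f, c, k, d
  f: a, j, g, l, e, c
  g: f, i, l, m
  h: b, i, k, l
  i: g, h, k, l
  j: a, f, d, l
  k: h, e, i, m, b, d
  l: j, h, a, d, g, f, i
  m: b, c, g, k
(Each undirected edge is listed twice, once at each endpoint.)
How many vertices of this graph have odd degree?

Degrees: a:4, b:4, c:4, d:7, e:4, f:6, g:4, h:4, i:4, j:4, k:6, l:7, m:4
Odd-degree vertices: d, l.

2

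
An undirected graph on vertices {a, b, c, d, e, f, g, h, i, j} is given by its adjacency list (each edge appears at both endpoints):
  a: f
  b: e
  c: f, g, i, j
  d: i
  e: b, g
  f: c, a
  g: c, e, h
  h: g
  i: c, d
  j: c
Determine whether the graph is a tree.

The graph has 10 vertices and 9 edges.
Connected and |E| = |V| - 1, which characterizes a tree.

Yes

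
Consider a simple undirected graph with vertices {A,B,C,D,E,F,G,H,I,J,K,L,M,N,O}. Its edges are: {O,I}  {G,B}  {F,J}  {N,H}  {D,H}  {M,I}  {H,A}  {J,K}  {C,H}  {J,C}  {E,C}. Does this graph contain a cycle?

The graph has 15 vertices, 11 edges, and 4 connected components.
Since 11 = 15 - 4, the graph is a forest and contains no cycle.

No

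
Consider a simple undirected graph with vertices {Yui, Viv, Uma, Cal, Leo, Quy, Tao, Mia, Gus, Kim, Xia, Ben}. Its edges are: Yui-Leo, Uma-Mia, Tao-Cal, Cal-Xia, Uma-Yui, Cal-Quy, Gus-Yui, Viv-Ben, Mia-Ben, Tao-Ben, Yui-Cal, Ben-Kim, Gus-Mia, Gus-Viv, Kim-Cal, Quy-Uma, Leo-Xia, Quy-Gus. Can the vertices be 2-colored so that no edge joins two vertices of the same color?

Partition the vertices as {Uma, Cal, Leo, Gus, Ben} vs {Yui, Viv, Quy, Tao, Mia, Kim, Xia}. Each listed edge has one endpoint in each part, so the graph is bipartite.

Yes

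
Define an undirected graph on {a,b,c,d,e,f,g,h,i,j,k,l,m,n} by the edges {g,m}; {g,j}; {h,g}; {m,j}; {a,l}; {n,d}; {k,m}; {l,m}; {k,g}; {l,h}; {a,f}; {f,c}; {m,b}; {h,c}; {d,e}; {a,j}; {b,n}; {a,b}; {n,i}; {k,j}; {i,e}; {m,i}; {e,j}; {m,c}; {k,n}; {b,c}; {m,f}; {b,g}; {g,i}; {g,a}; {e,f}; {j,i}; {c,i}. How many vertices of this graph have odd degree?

Degrees: a:5, b:5, c:5, d:2, e:4, f:4, g:7, h:3, i:6, j:6, k:4, l:3, m:8, n:4
Odd-degree vertices: a, b, c, g, h, l.

6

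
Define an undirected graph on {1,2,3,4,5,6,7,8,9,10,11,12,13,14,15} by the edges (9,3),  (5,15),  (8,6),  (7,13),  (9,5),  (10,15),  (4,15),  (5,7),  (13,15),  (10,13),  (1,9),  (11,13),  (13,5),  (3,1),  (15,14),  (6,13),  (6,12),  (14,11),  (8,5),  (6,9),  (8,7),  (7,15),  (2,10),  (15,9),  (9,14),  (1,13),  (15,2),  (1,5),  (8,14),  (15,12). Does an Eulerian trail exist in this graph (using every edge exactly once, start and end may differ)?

Degrees: 1:4, 2:2, 3:2, 4:1, 5:6, 6:4, 7:4, 8:4, 9:6, 10:3, 11:2, 12:2, 13:7, 14:4, 15:9
Odd-degree vertices: 4, 10, 13, 15 (4 total).
With 4 odd-degree vertices (more than two), no single trail can use every edge.

No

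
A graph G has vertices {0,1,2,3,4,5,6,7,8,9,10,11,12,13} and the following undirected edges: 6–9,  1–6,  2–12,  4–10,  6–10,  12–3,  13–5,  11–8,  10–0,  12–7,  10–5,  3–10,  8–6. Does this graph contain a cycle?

The graph has 14 vertices, 13 edges, and 1 connected component.
A forest on 14 vertices with 1 component has exactly 13 edges, which matches — so no cycle.

No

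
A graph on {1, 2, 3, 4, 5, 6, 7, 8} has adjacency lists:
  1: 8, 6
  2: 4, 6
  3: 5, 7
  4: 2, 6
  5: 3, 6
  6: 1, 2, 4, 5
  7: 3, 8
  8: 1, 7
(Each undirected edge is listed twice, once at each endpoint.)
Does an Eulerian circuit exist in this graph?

Degrees: 1:2, 2:2, 3:2, 4:2, 5:2, 6:4, 7:2, 8:2
All degrees are even and the non-isolated vertices are connected — an Eulerian circuit exists.

Yes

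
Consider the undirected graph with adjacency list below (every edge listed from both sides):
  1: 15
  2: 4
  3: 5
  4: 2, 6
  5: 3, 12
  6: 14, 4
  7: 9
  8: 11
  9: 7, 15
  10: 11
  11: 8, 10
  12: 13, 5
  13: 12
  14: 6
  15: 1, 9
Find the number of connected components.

4

Component: {8, 10, 11}
Component: {1, 7, 9, 15}
Component: {2, 4, 6, 14}
Component: {3, 5, 12, 13}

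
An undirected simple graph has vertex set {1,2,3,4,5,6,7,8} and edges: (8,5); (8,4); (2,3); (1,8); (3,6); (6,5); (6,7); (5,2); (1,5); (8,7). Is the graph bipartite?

5-1-8-5 is an odd cycle (length 3), and a bipartite graph can contain only even cycles.

No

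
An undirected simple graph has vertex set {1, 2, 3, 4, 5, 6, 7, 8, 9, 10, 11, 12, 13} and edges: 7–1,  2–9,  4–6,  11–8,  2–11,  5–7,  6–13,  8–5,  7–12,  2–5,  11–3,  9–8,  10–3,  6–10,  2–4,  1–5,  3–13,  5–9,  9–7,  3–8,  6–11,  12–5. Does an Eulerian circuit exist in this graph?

Degrees: 1:2, 2:4, 3:4, 4:2, 5:6, 6:4, 7:4, 8:4, 9:4, 10:2, 11:4, 12:2, 13:2
Every vertex has even degree and the edges form a single connected piece, so an Eulerian circuit exists.

Yes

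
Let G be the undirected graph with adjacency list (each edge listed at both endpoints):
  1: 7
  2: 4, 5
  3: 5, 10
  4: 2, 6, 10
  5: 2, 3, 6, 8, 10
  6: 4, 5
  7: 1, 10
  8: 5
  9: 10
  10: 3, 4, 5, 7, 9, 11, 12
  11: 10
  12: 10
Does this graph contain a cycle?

Yes

|V| = 12, |E| = 14, number of components = 1.
One cycle is 10-5-2-4-10.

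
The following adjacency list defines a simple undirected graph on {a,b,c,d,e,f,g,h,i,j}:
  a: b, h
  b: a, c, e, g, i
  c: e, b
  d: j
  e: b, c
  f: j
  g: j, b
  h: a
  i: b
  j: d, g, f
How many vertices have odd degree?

6

Degrees: a:2, b:5, c:2, d:1, e:2, f:1, g:2, h:1, i:1, j:3
Odd-degree vertices: b, d, f, h, i, j.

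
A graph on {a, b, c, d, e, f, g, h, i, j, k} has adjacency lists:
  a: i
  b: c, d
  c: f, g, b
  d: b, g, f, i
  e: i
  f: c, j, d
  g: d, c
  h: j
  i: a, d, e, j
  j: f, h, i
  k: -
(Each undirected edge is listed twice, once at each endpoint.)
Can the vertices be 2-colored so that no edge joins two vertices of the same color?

Yes

Partition the vertices as {b, f, g, h, i, k} vs {a, c, d, e, j}. Each listed edge has one endpoint in each part, so the graph is bipartite.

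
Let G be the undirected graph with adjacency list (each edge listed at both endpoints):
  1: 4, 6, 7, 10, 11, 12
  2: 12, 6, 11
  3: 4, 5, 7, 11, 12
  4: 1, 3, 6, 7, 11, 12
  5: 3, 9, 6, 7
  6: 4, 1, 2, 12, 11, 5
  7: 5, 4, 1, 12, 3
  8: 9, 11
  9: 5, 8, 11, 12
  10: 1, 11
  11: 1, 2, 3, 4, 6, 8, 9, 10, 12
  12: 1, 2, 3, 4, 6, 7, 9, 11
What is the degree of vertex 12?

8

Neighbors of 12: 1, 2, 3, 4, 6, 7, 9, 11.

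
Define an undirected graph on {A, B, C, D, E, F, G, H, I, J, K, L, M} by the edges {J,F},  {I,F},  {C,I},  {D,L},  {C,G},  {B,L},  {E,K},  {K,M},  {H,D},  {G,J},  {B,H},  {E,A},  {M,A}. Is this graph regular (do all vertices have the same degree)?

Yes

Degrees: A:2, B:2, C:2, D:2, E:2, F:2, G:2, H:2, I:2, J:2, K:2, L:2, M:2
All degrees equal 2; the graph is regular.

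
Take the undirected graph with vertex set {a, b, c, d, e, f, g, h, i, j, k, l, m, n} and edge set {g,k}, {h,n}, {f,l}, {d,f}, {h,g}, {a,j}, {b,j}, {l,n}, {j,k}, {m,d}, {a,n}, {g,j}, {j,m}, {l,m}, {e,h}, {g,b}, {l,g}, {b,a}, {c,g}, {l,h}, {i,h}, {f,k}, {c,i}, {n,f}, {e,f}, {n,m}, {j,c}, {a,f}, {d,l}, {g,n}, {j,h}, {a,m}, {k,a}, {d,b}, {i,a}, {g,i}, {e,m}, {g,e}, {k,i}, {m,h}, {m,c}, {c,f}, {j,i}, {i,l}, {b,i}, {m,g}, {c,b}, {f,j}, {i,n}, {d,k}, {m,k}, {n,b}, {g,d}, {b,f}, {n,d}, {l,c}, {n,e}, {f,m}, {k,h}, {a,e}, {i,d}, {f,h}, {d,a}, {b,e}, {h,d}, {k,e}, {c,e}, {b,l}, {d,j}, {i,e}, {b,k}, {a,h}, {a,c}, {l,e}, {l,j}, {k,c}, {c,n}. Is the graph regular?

Yes

Degrees: a:11, b:11, c:11, d:11, e:11, f:11, g:11, h:11, i:11, j:11, k:11, l:11, m:11, n:11
Every vertex has degree 11, so the graph is 11-regular.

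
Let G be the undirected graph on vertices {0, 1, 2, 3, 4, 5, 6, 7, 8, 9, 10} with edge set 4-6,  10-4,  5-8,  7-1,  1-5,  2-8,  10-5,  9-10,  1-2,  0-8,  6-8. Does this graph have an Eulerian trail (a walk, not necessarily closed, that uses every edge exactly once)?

Degrees: 0:1, 1:3, 2:2, 3:0, 4:2, 5:3, 6:2, 7:1, 8:4, 9:1, 10:3
Odd-degree vertices: 0, 1, 5, 7, 9, 10 (6 total).
An Eulerian trail requires 0 or 2 odd-degree vertices; here there are 6.

No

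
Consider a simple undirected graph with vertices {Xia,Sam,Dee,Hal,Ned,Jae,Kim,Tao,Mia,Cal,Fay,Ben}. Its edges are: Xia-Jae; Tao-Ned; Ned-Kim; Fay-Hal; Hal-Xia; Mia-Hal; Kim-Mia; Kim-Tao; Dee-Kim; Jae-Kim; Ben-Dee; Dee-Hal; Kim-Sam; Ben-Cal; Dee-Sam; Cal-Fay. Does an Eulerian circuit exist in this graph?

Degrees: Xia:2, Sam:2, Dee:4, Hal:4, Ned:2, Jae:2, Kim:6, Tao:2, Mia:2, Cal:2, Fay:2, Ben:2
All degrees are even and the non-isolated vertices are connected — an Eulerian circuit exists.

Yes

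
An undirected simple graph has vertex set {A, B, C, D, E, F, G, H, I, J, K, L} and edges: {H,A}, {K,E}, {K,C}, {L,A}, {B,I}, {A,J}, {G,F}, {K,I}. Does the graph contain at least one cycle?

|V| = 12, |E| = 8, number of components = 4.
A forest on 12 vertices with 4 components has exactly 8 edges, which matches — so no cycle.

No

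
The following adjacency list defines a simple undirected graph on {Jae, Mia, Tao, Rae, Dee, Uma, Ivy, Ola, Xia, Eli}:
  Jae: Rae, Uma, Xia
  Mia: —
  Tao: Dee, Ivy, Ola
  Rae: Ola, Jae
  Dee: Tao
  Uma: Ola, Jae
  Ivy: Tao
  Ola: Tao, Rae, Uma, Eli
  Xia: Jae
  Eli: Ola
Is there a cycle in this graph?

Yes

|V| = 10, |E| = 9, number of components = 2.
One cycle is Jae-Uma-Ola-Rae-Jae.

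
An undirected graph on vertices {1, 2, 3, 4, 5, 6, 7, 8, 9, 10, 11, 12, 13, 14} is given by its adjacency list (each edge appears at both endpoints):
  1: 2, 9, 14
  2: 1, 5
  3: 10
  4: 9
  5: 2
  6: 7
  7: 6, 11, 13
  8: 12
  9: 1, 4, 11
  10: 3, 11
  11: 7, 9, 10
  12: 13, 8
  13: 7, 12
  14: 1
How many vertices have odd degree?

Degrees: 1:3, 2:2, 3:1, 4:1, 5:1, 6:1, 7:3, 8:1, 9:3, 10:2, 11:3, 12:2, 13:2, 14:1
Odd-degree vertices: 1, 3, 4, 5, 6, 7, 8, 9, 11, 14.

10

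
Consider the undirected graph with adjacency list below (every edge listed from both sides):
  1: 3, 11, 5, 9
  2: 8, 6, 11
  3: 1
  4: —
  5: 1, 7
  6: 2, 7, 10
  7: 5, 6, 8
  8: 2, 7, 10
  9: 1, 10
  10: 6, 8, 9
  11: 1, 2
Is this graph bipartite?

Yes

Color {3, 4, 5, 6, 8, 9, 11} black and {1, 2, 7, 10} white. No edge joins two same-colored vertices, so the graph is bipartite.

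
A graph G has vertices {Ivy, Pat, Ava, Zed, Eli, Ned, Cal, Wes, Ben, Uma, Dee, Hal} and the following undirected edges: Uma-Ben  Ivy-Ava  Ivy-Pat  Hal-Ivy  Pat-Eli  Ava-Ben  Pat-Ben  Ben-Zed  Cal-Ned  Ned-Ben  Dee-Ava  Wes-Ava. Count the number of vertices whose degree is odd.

Degrees: Ivy:3, Pat:3, Ava:4, Zed:1, Eli:1, Ned:2, Cal:1, Wes:1, Ben:5, Uma:1, Dee:1, Hal:1
Odd-degree vertices: Ivy, Pat, Zed, Eli, Cal, Wes, Ben, Uma, Dee, Hal.

10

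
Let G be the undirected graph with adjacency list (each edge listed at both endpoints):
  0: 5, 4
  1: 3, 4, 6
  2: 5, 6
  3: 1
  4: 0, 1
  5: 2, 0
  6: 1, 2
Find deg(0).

2

Neighbors of 0: 4, 5.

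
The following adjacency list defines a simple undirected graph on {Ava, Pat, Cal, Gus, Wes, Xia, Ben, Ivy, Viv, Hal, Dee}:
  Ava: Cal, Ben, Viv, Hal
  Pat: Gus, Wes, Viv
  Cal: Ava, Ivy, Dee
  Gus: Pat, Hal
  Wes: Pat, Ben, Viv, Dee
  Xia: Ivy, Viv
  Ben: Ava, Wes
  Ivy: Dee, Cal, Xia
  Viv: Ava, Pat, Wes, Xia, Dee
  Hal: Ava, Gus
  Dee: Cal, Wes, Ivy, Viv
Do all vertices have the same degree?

No

Degrees: Ava:4, Pat:3, Cal:3, Gus:2, Wes:4, Xia:2, Ben:2, Ivy:3, Viv:5, Hal:2, Dee:4
Degrees are not all equal (e.g. deg(Gus)=2 but deg(Viv)=5); not regular.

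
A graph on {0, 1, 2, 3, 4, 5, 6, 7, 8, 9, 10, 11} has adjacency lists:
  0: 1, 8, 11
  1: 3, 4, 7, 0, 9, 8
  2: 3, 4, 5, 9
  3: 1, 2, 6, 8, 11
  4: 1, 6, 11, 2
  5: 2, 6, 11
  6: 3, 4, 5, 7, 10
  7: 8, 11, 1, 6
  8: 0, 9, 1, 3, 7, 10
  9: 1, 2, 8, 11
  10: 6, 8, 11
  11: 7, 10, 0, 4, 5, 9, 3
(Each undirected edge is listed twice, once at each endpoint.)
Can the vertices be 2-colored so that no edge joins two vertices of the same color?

No

The cycle 9-1-8-9 has length 3, which is odd, so the graph is not bipartite.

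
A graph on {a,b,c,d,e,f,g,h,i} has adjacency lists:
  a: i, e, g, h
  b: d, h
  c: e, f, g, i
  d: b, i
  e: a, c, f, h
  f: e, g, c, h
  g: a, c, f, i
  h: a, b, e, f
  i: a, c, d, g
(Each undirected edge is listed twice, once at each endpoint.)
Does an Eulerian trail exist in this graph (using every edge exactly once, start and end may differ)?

Yes

Degrees: a:4, b:2, c:4, d:2, e:4, f:4, g:4, h:4, i:4
Odd-degree vertices: none (0 total).
The non-isolated vertices are connected and exactly 0 have odd degree, so an Eulerian trail exists.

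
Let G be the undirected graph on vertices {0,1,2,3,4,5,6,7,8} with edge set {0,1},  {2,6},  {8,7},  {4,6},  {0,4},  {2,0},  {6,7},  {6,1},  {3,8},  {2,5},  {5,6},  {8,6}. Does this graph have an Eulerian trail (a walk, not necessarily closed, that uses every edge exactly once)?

Degrees: 0:3, 1:2, 2:3, 3:1, 4:2, 5:2, 6:6, 7:2, 8:3
Odd-degree vertices: 0, 2, 3, 8 (4 total).
An Eulerian trail requires 0 or 2 odd-degree vertices; here there are 4.

No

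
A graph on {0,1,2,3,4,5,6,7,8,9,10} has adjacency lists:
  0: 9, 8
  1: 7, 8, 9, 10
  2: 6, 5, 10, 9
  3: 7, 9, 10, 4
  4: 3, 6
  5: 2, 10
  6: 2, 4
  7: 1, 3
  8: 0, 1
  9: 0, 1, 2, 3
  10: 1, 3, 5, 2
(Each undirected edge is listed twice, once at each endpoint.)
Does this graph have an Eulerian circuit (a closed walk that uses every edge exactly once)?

Yes

Degrees: 0:2, 1:4, 2:4, 3:4, 4:2, 5:2, 6:2, 7:2, 8:2, 9:4, 10:4
All degrees are even and the non-isolated vertices are connected — an Eulerian circuit exists.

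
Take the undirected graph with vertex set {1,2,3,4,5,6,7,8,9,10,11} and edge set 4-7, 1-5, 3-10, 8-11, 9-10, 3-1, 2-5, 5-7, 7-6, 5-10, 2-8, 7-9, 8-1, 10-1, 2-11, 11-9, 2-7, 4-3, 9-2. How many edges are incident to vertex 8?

Neighbors of 8: 1, 2, 11.

3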